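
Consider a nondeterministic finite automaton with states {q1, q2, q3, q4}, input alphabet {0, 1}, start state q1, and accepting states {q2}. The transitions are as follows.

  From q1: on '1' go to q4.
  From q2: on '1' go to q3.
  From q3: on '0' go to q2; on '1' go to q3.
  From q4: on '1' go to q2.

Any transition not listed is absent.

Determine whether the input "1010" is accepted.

Start in {q1}.
Read '1': {q1} → {q4}.
Read '0': {q4} → ∅.
The set is empty and remains empty for the remaining 2 symbols.
The final set ∅ contains no accepting state.

No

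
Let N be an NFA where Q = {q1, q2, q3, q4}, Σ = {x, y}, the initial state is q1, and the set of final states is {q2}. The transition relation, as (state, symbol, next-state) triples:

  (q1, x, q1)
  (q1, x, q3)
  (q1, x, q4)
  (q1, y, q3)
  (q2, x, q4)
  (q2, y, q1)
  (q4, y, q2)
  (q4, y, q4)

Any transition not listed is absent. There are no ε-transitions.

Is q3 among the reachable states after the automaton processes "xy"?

Start in {q1}.
Read 'x': q1→{q1, q3, q4}; now {q1, q3, q4}.
Read 'y': q1→{q3}, q3→∅, q4→{q2, q4}; now {q2, q3, q4}.
State q3 is in {q2, q3, q4}.

Yes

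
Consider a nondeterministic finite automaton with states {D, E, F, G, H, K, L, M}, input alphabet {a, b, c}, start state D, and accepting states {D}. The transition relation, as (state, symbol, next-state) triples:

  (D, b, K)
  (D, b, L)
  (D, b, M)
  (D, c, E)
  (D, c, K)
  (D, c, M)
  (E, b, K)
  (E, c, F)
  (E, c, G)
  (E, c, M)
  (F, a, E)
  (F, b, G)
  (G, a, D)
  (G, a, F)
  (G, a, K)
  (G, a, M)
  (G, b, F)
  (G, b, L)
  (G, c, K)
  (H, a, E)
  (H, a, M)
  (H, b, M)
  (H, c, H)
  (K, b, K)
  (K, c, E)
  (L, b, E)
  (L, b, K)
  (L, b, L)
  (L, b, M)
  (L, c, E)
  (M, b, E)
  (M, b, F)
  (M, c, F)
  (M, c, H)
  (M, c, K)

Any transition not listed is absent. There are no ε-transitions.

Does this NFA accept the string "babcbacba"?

Start in {D}.
Read 'b': {D} → {K, L, M}.
Read 'a': {K, L, M} → ∅.
The set is empty and remains empty for the remaining 7 symbols.
The final set ∅ contains no accepting state.

No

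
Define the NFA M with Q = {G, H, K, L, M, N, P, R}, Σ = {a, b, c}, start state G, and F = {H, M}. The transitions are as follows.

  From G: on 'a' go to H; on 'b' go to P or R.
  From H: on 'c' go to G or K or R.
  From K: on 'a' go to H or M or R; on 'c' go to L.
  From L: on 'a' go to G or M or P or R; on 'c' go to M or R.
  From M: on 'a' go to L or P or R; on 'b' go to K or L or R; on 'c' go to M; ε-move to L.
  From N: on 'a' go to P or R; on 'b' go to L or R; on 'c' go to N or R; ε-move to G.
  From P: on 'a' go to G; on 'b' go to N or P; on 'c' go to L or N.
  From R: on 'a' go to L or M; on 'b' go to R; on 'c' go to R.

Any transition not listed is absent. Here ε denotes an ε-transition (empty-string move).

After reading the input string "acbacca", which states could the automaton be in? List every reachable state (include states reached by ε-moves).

{G, L, M, P, R}

Start in {G}.
Read 'a': G→{H}; now {H}.
Read 'c': H→{G, K, R}; now {G, K, R}.
Read 'b': G→{P, R}, K→∅, R→{R}; now {P, R}.
Read 'a': P→{G}, R→{L, M}; now {G, L, M}.
Read 'c': G→∅, L→{M, R}, M→{M}; union {M, R}; ε-closure = {L, M, R}.
Read 'c': L→{M, R}, M→{M}, R→{R}; union {M, R}; ε-closure = {L, M, R}.
Read 'a': L→{G, M, P, R}, M→{L, P, R}, R→{L, M}; now {G, L, M, P, R}.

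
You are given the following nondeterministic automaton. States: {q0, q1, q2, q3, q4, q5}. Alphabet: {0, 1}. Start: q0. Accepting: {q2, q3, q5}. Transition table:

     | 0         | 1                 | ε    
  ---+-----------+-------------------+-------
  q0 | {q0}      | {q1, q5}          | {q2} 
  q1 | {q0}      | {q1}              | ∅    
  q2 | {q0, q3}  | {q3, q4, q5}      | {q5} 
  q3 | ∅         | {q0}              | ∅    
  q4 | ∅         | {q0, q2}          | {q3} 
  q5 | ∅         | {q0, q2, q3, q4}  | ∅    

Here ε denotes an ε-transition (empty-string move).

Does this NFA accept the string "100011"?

Start: ε-closure({q0}) = {q0, q2, q5}.
Read '1': q0→{q1, q5}, q2→{q3, q4, q5}, q5→{q0, q2, q3, q4}; now {q0, q1, q2, q3, q4, q5}.
Read '0': q0→{q0}, q1→{q0}, q2→{q0, q3}, q3→∅, q4→∅, q5→∅; union {q0, q3}; ε-closure = {q0, q2, q3, q5}.
Read '0': q0→{q0}, q2→{q0, q3}, q3→∅, q5→∅; union {q0, q3}; ε-closure = {q0, q2, q3, q5}.
Read '0': q0→{q0}, q2→{q0, q3}, q3→∅, q5→∅; union {q0, q3}; ε-closure = {q0, q2, q3, q5}.
Read '1': q0→{q1, q5}, q2→{q3, q4, q5}, q3→{q0}, q5→{q0, q2, q3, q4}; now {q0, q1, q2, q3, q4, q5}.
Read '1': q0→{q1, q5}, q1→{q1}, q2→{q3, q4, q5}, q3→{q0}, q4→{q0, q2}, q5→{q0, q2, q3, q4}; now {q0, q1, q2, q3, q4, q5}.
The final set {q0, q1, q2, q3, q4, q5} contains the accepting states q2, q3, q5.

Yes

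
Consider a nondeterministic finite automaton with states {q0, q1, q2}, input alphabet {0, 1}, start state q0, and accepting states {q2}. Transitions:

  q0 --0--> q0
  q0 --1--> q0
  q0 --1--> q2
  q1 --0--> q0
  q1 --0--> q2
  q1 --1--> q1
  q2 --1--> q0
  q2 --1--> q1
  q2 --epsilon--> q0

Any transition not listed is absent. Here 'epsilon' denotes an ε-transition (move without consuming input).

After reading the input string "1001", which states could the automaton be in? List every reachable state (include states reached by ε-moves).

{q0, q2}

Start in {q0}.
Read '1': {q0} → {q0, q2}.
Read '0': {q0, q2} → {q0}.
Read '0': {q0} → {q0}.
Read '1': {q0} → {q0, q2}.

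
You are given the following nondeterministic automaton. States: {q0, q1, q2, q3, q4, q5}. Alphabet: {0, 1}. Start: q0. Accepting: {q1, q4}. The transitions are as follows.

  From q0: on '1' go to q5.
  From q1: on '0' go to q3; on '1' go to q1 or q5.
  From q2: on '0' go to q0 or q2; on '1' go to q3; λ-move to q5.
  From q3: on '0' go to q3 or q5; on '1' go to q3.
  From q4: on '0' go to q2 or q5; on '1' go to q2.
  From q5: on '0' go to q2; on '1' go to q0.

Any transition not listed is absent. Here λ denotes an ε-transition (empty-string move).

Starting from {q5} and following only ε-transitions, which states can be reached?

Begin with {q5}.
No ε-moves leave this set, so the closure equals the set itself.

{q5}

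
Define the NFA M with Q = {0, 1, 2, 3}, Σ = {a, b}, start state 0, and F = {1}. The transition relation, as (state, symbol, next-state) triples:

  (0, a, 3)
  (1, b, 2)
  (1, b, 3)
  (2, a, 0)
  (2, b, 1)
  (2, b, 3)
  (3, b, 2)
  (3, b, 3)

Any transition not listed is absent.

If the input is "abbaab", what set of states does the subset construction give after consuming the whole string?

Start in {0}.
Read 'a': 0→{3}; now {3}.
Read 'b': 3→{2, 3}; now {2, 3}.
Read 'b': 2→{1, 3}, 3→{2, 3}; now {1, 2, 3}.
Read 'a': 1→∅, 2→{0}, 3→∅; now {0}.
Read 'a': 0→{3}; now {3}.
Read 'b': 3→{2, 3}; now {2, 3}.

{2, 3}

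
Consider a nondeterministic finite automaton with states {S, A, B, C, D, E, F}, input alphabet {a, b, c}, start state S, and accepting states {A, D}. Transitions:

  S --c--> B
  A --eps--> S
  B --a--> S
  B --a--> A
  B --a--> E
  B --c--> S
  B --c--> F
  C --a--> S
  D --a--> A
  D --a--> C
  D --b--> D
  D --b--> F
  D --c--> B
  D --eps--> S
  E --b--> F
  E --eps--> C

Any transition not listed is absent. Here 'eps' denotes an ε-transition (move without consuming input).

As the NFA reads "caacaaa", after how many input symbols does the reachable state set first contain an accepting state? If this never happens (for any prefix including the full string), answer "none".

Start in {S}.
Read 'c': S→{B}; now {B}.
Read 'a': B→{S, A, E}; union {S, A, E}; ε-closure = {S, A, C, E}.
None of the earlier sets intersect F, but {S, A, C, E} does.

2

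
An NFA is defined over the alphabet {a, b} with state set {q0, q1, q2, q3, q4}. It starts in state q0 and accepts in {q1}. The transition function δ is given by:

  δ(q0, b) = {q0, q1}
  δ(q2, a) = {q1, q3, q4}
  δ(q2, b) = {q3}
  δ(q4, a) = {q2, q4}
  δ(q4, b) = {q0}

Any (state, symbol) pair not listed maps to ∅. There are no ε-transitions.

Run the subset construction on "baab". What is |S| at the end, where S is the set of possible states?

Start in {q0}.
Read 'b': q0→{q0, q1}; now {q0, q1}.
Read 'a': q0→∅, q1→∅; now ∅.
The set is empty and remains empty for the remaining 2 symbols.
That set has 0 states.

0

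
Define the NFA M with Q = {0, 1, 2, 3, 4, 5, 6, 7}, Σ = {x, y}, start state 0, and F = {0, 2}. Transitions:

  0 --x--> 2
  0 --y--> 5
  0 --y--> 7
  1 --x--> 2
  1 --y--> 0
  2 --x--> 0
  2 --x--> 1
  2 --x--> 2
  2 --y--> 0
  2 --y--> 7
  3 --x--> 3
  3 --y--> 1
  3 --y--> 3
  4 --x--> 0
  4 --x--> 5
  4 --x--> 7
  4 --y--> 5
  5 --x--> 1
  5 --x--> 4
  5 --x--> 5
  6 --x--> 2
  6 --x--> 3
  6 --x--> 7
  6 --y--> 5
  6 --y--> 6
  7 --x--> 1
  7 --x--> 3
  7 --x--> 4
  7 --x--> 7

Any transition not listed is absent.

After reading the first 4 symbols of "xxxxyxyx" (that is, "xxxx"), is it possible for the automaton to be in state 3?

No

Start in {0}.
Read 'x': {0} → {2}.
Read 'x': {2} → {0, 1, 2}.
Read 'x': {0, 1, 2} → {0, 1, 2}.
Read 'x': {0, 1, 2} → {0, 1, 2}.
State 3 is not in {0, 1, 2}.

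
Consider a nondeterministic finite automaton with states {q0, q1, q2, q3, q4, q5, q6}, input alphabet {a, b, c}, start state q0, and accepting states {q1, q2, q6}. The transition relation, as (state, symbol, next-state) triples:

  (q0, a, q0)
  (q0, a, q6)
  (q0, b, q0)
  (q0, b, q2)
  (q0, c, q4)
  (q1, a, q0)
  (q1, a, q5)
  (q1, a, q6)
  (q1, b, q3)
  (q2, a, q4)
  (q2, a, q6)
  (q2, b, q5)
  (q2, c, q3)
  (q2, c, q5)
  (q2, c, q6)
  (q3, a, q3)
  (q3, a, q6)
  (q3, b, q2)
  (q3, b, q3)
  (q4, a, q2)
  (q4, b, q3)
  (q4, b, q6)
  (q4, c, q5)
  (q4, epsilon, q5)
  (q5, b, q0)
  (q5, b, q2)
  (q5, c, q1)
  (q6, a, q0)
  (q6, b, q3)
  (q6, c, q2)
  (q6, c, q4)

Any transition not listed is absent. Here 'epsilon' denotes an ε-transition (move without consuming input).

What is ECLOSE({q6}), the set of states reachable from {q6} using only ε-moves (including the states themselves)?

Begin with {q6}.
No ε-moves leave this set, so the closure equals the set itself.

{q6}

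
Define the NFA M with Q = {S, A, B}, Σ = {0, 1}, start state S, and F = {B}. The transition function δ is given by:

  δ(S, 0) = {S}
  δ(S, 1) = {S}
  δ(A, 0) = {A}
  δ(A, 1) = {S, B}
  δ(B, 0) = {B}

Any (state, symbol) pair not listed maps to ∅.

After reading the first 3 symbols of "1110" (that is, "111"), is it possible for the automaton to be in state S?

Start in {S}.
Read '1': {S} → {S}.
Read '1': {S} → {S}.
Read '1': {S} → {S}.
State S is in {S}.

Yes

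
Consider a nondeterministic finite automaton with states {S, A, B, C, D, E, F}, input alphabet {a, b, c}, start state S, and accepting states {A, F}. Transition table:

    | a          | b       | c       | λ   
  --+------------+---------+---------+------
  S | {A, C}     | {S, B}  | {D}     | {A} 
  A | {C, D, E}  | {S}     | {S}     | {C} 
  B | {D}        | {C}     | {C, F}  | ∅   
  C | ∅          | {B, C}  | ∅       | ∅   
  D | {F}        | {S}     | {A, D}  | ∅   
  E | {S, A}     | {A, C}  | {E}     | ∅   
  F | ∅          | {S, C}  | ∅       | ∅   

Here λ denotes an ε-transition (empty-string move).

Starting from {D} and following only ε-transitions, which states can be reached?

{D}

Begin with {D}.
No ε-moves leave this set, so the closure equals the set itself.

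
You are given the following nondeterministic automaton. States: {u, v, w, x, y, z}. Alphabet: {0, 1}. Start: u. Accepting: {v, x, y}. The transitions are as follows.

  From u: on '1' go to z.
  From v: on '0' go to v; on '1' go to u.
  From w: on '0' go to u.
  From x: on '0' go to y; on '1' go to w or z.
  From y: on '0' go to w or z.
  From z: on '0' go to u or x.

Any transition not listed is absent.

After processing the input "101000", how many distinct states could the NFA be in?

2

Start in {u}.
Read '1': {u} → {z}.
Read '0': {z} → {u, x}.
Read '1': {u, x} → {w, z}.
Read '0': {w, z} → {u, x}.
Read '0': {u, x} → {y}.
Read '0': {y} → {w, z}.
That set has 2 states.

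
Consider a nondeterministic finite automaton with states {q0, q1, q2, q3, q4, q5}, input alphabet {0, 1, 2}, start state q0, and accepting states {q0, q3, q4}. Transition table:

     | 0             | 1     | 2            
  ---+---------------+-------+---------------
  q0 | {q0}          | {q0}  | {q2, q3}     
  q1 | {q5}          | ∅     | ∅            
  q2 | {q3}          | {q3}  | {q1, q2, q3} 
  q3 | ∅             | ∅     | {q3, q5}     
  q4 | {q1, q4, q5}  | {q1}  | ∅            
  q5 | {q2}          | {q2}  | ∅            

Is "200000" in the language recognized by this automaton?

No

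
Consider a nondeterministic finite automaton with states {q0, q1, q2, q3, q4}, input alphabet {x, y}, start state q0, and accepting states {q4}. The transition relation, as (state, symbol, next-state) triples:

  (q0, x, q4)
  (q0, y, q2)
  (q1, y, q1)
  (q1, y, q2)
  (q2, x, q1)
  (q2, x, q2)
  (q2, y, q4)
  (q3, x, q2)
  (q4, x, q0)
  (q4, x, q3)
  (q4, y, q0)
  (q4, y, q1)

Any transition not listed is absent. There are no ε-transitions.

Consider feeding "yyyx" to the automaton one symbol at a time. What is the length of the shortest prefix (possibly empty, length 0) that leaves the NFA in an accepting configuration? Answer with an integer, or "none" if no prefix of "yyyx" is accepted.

2

Start in {q0}.
Read 'y': q0→{q2}; now {q2}.
Read 'y': q2→{q4}; now {q4}.
None of the earlier sets intersect F, but {q4} does.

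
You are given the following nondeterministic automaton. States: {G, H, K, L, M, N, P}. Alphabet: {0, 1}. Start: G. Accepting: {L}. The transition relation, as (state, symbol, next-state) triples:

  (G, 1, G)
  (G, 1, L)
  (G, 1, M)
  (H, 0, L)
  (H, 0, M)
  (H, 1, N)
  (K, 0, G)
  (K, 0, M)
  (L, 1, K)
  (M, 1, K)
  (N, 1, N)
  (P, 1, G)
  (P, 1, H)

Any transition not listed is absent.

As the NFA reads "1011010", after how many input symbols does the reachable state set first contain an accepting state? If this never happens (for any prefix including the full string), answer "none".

Start in {G}.
Read '1': {G} → {G, L, M}.
None of the earlier sets intersect F, but {G, L, M} does.

1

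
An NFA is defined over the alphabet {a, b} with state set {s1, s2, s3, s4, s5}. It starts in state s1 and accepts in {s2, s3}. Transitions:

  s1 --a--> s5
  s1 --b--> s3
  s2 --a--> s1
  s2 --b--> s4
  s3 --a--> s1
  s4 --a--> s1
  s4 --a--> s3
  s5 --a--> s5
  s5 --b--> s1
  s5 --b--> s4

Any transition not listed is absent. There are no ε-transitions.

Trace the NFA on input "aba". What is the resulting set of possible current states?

Start in {s1}.
Read 'a': s1→{s5}; now {s5}.
Read 'b': s5→{s1, s4}; now {s1, s4}.
Read 'a': s1→{s5}, s4→{s1, s3}; now {s1, s3, s5}.

{s1, s3, s5}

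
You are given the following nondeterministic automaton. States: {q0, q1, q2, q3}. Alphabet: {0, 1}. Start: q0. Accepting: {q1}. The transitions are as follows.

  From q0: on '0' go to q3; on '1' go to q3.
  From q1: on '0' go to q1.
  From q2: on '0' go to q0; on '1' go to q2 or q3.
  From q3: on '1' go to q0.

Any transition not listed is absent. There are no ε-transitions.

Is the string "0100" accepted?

Start in {q0}.
Read '0': q0→{q3}; now {q3}.
Read '1': q3→{q0}; now {q0}.
Read '0': q0→{q3}; now {q3}.
Read '0': q3→∅; now ∅.
The final set ∅ contains no accepting state.

No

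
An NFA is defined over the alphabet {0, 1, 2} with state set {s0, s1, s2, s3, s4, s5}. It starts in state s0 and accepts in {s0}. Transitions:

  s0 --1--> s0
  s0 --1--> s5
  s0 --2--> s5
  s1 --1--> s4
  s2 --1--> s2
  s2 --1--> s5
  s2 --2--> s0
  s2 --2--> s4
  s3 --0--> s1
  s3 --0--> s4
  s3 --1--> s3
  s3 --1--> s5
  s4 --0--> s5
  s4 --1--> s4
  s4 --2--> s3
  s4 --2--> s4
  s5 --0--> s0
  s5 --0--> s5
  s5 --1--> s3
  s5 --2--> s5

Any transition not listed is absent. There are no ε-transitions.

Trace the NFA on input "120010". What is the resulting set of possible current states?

Start in {s0}.
Read '1': {s0} → {s0, s5}.
Read '2': {s0, s5} → {s5}.
Read '0': {s5} → {s0, s5}.
Read '0': {s0, s5} → {s0, s5}.
Read '1': {s0, s5} → {s0, s3, s5}.
Read '0': {s0, s3, s5} → {s0, s1, s4, s5}.

{s0, s1, s4, s5}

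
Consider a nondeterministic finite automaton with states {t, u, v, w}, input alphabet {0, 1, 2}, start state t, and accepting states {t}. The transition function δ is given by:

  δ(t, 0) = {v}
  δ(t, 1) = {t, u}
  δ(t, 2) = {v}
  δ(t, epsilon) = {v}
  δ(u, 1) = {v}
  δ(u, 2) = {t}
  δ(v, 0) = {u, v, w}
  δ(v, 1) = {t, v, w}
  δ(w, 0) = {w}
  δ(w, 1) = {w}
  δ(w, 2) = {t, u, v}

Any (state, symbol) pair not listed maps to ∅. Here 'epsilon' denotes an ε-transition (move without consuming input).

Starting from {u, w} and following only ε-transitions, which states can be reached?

Begin with {u, w}.
No ε-moves leave this set, so the closure equals the set itself.

{u, w}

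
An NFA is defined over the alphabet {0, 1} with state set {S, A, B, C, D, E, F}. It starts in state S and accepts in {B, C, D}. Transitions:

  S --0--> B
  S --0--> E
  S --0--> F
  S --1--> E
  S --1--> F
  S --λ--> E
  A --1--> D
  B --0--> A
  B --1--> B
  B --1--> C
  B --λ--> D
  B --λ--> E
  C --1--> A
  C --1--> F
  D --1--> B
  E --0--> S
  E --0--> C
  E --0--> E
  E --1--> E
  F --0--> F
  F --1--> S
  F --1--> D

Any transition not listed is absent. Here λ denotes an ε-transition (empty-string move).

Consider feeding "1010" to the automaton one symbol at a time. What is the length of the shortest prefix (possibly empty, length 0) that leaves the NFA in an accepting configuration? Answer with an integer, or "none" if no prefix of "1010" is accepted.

2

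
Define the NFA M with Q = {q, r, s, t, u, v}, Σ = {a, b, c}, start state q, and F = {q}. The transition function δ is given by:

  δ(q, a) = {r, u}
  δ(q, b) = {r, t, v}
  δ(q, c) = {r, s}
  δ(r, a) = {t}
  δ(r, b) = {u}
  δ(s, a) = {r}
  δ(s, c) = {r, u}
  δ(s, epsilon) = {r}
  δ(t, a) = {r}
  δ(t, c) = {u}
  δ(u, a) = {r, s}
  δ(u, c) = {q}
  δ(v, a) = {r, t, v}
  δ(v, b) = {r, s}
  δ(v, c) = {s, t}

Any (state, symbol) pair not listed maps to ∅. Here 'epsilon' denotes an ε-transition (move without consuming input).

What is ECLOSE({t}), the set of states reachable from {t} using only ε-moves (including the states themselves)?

{t}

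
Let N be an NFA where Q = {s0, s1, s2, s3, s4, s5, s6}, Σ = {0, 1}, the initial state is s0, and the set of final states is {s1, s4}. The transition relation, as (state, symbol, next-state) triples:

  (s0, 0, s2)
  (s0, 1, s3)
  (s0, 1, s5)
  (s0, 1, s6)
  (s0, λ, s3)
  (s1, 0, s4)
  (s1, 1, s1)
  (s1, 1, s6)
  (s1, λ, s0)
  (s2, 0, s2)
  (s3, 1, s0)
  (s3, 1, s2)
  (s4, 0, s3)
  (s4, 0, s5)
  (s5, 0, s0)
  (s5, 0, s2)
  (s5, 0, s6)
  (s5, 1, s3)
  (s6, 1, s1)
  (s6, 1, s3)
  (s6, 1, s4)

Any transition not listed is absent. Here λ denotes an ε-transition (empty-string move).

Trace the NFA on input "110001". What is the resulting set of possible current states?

Start: ε-closure({s0}) = {s0, s3}.
Read '1': {s0, s3} → {s0, s2, s3, s5, s6}.
Read '1': {s0, s2, s3, s5, s6} → {s0, s1, s2, s3, s4, s5, s6}.
Read '0': {s0, s1, s2, s3, s4, s5, s6} → {s0, s2, s3, s4, s5, s6}.
Read '0': {s0, s2, s3, s4, s5, s6} → {s0, s2, s3, s5, s6}.
Read '0': {s0, s2, s3, s5, s6} → {s0, s2, s3, s6}.
Read '1': {s0, s2, s3, s6} → {s0, s1, s2, s3, s4, s5, s6}.

{s0, s1, s2, s3, s4, s5, s6}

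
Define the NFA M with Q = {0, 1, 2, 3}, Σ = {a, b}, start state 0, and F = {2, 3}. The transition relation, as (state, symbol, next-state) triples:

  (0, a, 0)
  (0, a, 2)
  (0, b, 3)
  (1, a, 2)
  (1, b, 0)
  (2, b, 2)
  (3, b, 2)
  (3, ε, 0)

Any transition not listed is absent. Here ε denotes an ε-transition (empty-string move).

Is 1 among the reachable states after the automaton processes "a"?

No

Start in {0}.
Read 'a': 0→{0, 2}; now {0, 2}.
State 1 is not in {0, 2}.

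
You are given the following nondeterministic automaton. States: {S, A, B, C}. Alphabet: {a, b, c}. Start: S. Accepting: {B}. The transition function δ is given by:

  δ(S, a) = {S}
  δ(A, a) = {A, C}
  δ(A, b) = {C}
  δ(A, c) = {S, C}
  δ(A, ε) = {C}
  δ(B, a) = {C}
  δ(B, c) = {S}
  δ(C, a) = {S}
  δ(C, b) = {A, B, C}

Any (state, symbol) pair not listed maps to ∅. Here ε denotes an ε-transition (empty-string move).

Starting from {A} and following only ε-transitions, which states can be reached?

{A, C}

Begin with {A}.
ε-move A → C; add C.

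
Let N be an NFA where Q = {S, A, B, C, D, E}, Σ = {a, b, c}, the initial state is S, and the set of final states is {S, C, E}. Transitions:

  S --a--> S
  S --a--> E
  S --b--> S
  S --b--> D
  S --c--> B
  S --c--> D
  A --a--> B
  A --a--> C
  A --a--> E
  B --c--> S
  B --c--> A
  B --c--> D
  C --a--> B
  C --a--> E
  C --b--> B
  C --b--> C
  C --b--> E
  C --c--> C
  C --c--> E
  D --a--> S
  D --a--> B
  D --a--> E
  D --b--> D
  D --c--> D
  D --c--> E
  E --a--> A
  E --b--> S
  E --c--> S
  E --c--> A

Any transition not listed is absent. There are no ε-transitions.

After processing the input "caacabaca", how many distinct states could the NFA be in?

4

Start in {S}.
Read 'c': S→{B, D}; now {B, D}.
Read 'a': B→∅, D→{S, B, E}; now {S, B, E}.
Read 'a': S→{S, E}, B→∅, E→{A}; now {S, A, E}.
Read 'c': S→{B, D}, A→∅, E→{S, A}; now {S, A, B, D}.
Read 'a': S→{S, E}, A→{B, C, E}, B→∅, D→{S, B, E}; now {S, B, C, E}.
Read 'b': S→{S, D}, B→∅, C→{B, C, E}, E→{S}; now {S, B, C, D, E}.
Read 'a': S→{S, E}, B→∅, C→{B, E}, D→{S, B, E}, E→{A}; now {S, A, B, E}.
Read 'c': S→{B, D}, A→∅, B→{S, A, D}, E→{S, A}; now {S, A, B, D}.
Read 'a': S→{S, E}, A→{B, C, E}, B→∅, D→{S, B, E}; now {S, B, C, E}.
That set has 4 states.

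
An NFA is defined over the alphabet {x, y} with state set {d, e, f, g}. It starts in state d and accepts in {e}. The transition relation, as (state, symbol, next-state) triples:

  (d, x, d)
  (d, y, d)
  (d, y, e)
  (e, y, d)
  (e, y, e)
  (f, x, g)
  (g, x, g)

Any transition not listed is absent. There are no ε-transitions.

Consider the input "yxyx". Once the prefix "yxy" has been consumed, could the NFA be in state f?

No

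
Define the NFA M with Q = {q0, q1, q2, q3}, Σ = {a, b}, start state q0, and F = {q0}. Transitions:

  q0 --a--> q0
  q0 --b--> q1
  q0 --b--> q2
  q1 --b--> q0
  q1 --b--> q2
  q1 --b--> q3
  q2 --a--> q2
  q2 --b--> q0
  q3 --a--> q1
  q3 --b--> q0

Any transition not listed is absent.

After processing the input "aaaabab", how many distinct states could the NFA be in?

Start in {q0}.
Read 'a': {q0} → {q0}.
Read 'a': {q0} → {q0}.
Read 'a': {q0} → {q0}.
Read 'a': {q0} → {q0}.
Read 'b': {q0} → {q1, q2}.
Read 'a': {q1, q2} → {q2}.
Read 'b': {q2} → {q0}.
That set has 1 state.

1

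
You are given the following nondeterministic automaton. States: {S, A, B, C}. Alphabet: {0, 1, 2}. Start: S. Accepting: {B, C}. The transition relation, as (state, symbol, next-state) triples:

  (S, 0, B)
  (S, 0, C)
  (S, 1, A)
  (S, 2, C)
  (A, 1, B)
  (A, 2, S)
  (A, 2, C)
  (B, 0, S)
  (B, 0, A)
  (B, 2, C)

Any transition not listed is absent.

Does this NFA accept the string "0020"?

Start in {S}.
Read '0': {S} → {B, C}.
Read '0': {B, C} → {S, A}.
Read '2': {S, A} → {S, C}.
Read '0': {S, C} → {B, C}.
The final set {B, C} contains the accepting states B, C.

Yes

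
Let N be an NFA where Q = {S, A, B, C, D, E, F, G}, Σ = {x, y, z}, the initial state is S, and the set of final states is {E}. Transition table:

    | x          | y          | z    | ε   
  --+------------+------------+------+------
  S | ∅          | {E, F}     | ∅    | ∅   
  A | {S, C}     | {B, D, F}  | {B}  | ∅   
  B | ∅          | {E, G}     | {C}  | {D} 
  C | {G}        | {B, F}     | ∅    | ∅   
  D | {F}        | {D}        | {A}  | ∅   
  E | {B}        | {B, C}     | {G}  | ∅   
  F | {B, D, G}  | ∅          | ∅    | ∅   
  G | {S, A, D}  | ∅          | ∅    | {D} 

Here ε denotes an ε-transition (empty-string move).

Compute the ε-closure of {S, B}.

{S, B, D}

Begin with {S, B}.
ε-move B → D; add D.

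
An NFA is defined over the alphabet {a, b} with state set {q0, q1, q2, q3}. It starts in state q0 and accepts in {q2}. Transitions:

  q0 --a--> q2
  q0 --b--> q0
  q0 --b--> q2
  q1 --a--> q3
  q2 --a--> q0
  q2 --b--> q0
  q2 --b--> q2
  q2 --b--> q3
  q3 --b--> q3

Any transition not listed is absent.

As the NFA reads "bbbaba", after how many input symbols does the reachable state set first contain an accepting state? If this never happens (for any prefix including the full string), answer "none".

Start in {q0}.
Read 'b': q0→{q0, q2}; now {q0, q2}.
None of the earlier sets intersect F, but {q0, q2} does.

1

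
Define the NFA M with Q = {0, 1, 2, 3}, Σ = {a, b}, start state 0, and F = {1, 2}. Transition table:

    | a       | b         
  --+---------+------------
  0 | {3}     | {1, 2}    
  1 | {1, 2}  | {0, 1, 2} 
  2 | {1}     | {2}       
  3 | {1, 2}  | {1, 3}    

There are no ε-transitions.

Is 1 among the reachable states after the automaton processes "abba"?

Start in {0}.
Read 'a': {0} → {3}.
Read 'b': {3} → {1, 3}.
Read 'b': {1, 3} → {0, 1, 2, 3}.
Read 'a': {0, 1, 2, 3} → {1, 2, 3}.
State 1 is in {1, 2, 3}.

Yes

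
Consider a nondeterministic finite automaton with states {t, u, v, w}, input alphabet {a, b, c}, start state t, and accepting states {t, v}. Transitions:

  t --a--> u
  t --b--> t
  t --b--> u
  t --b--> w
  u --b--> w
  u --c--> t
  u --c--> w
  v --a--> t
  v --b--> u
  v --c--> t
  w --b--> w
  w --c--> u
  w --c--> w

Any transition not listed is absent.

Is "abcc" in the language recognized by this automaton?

Start in {t}.
Read 'a': t→{u}; now {u}.
Read 'b': u→{w}; now {w}.
Read 'c': w→{u, w}; now {u, w}.
Read 'c': u→{t, w}, w→{u, w}; now {t, u, w}.
The final set {t, u, w} contains the accepting state t.

Yes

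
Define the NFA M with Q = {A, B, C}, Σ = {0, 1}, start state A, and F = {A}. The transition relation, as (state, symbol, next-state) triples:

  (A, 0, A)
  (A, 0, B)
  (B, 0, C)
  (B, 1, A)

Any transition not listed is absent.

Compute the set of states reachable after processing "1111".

∅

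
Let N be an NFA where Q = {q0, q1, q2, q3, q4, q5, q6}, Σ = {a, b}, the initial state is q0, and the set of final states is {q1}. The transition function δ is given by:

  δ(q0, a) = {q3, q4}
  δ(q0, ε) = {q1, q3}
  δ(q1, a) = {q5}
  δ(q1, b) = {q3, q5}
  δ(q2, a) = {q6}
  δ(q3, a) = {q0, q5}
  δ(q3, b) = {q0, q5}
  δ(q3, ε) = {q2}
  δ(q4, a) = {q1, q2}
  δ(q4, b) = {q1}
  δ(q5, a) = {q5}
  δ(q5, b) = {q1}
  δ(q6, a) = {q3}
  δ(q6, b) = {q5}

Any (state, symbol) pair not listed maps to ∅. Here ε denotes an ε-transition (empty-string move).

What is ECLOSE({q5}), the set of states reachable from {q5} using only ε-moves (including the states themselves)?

{q5}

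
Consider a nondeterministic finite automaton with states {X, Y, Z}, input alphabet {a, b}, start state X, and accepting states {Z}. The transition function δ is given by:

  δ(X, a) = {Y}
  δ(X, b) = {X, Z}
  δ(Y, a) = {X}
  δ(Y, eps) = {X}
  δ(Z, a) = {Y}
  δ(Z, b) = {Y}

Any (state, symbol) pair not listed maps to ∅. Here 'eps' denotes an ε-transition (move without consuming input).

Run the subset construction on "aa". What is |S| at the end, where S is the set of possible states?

Start in {X}.
Read 'a': X→{Y}; union {Y}; ε-closure = {X, Y}.
Read 'a': X→{Y}, Y→{X}; now {X, Y}.
That set has 2 states.

2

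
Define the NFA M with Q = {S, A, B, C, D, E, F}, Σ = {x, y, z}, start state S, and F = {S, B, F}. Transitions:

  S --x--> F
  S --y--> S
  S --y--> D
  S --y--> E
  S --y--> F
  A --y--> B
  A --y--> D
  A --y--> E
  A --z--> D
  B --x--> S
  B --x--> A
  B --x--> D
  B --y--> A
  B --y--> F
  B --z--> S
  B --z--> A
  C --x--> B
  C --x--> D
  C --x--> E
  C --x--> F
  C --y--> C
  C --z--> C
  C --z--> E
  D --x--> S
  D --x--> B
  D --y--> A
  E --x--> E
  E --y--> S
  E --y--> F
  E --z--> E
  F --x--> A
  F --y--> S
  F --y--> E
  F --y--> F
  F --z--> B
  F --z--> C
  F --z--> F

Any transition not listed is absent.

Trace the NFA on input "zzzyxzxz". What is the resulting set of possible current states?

Start in {S}.
Read 'z': S→∅; now ∅.
The set is empty and remains empty for the remaining 7 symbols.

∅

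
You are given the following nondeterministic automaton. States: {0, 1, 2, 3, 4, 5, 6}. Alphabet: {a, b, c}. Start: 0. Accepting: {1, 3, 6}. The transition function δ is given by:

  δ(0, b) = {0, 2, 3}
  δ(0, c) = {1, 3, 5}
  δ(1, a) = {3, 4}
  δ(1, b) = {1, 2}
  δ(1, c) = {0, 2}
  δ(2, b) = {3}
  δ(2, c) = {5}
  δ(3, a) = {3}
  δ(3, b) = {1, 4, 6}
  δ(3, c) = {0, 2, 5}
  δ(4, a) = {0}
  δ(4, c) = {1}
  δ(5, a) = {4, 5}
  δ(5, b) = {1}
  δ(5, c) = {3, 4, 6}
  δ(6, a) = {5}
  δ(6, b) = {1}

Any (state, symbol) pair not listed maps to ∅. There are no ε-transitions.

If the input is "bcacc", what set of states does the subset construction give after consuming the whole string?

{0, 1, 2, 3, 4, 5, 6}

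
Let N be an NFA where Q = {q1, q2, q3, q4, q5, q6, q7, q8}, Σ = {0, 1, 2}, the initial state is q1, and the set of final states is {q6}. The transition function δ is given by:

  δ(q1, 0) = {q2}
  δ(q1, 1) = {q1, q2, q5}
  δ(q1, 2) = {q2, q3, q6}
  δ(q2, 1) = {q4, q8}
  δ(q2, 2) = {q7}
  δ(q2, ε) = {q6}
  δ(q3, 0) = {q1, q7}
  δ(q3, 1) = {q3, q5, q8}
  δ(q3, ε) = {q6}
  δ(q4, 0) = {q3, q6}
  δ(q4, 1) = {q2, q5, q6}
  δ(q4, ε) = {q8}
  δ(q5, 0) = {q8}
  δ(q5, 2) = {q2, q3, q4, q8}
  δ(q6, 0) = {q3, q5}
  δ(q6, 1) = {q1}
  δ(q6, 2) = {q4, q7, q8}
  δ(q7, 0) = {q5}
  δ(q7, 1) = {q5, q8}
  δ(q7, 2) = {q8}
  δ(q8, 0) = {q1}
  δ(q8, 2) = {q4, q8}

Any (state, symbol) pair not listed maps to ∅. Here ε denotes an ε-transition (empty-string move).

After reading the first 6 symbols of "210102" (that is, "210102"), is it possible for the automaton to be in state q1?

No

Start in {q1}.
Read '2': {q1} → {q2, q3, q6}.
Read '1': {q2, q3, q6} → {q1, q3, q4, q5, q6, q8}.
Read '0': {q1, q3, q4, q5, q6, q8} → {q1, q2, q3, q5, q6, q7, q8}.
Read '1': {q1, q2, q3, q5, q6, q7, q8} → {q1, q2, q3, q4, q5, q6, q8}.
Read '0': {q1, q2, q3, q4, q5, q6, q8} → {q1, q2, q3, q5, q6, q7, q8}.
Read '2': {q1, q2, q3, q5, q6, q7, q8} → {q2, q3, q4, q6, q7, q8}.
State q1 is not in {q2, q3, q4, q6, q7, q8}.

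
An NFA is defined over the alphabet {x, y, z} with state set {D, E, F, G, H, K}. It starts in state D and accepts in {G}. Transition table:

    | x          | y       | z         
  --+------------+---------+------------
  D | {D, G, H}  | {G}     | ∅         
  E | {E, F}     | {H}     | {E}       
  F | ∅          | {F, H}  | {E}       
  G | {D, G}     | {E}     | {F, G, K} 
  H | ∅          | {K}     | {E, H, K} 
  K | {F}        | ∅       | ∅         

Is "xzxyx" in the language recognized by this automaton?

Yes

Start in {D}.
Read 'x': {D} → {D, G, H}.
Read 'z': {D, G, H} → {E, F, G, H, K}.
Read 'x': {E, F, G, H, K} → {D, E, F, G}.
Read 'y': {D, E, F, G} → {E, F, G, H}.
Read 'x': {E, F, G, H} → {D, E, F, G}.
The final set {D, E, F, G} contains the accepting state G.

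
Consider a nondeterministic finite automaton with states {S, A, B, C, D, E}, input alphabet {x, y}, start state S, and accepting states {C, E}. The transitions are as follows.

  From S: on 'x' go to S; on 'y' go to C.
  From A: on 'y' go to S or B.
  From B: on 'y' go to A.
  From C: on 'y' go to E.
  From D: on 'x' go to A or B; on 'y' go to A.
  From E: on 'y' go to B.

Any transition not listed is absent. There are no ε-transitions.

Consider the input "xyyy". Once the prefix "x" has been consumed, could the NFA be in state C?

Start in {S}.
Read 'x': S→{S}; now {S}.
State C is not in {S}.

No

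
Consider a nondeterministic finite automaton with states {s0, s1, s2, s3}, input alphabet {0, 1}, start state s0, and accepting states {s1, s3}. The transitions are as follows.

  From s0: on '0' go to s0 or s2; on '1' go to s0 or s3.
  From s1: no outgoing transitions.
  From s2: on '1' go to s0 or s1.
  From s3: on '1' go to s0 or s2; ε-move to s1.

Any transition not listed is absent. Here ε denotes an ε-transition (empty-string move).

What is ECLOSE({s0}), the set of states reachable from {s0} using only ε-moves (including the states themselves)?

{s0}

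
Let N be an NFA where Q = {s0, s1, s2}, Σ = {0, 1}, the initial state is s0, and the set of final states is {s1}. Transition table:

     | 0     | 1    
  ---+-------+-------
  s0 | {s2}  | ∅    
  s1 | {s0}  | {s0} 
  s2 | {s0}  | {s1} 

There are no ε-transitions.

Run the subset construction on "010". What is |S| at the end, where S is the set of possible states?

1

Start in {s0}.
Read '0': {s0} → {s2}.
Read '1': {s2} → {s1}.
Read '0': {s1} → {s0}.
That set has 1 state.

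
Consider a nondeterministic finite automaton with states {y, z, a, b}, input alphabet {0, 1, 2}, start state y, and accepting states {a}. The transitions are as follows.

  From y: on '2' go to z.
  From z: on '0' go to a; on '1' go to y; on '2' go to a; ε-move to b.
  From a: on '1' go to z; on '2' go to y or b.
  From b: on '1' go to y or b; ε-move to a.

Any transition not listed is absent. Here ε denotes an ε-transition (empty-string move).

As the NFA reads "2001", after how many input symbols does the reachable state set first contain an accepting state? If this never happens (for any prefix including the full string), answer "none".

1

Start in {y}.
Read '2': {y} → {z, a, b}.
None of the earlier sets intersect F, but {z, a, b} does.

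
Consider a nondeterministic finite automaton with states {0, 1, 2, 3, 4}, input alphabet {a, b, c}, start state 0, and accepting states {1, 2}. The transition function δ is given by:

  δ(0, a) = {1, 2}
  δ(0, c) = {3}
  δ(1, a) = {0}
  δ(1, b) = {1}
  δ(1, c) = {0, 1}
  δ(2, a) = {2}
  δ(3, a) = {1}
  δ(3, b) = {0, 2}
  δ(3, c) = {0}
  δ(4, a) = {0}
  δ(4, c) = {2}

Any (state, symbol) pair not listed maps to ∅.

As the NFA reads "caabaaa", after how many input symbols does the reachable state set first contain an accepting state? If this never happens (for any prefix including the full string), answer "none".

Start in {0}.
Read 'c': 0→{3}; now {3}.
Read 'a': 3→{1}; now {1}.
None of the earlier sets intersect F, but {1} does.

2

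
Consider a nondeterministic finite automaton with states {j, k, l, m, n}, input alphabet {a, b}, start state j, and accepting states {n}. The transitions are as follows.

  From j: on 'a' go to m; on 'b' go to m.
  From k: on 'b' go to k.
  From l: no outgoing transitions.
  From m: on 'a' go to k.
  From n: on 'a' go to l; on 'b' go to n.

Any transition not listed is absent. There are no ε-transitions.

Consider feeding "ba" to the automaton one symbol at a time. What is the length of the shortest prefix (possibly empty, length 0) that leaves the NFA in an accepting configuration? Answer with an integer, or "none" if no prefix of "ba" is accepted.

none

Start in {j}.
Read 'b': j→{m}; now {m}.
Read 'a': m→{k}; now {k}.
No reachable set along the way intersects F.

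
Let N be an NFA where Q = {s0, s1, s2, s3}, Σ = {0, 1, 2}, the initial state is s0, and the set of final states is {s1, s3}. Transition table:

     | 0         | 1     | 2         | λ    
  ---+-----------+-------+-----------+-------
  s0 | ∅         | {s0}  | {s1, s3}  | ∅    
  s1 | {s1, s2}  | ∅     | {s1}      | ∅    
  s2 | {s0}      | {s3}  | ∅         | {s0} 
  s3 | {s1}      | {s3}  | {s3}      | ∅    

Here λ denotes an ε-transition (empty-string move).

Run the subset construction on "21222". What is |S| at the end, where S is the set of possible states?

1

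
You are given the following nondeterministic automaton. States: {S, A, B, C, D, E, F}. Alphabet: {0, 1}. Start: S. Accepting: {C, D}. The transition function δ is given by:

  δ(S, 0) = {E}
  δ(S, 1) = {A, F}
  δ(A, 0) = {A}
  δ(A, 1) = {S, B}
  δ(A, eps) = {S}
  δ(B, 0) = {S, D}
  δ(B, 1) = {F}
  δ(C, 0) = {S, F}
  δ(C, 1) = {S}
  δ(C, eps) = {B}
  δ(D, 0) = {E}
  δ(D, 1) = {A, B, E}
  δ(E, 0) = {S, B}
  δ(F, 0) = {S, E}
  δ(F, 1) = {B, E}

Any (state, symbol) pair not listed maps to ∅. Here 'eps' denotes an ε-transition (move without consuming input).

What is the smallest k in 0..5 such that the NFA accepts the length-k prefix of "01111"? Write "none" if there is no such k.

Start in {S}.
Read '0': S→{E}; now {E}.
Read '1': E→∅; now ∅.
The set is empty and remains empty for the remaining 3 symbols.
No reachable set along the way intersects F.

none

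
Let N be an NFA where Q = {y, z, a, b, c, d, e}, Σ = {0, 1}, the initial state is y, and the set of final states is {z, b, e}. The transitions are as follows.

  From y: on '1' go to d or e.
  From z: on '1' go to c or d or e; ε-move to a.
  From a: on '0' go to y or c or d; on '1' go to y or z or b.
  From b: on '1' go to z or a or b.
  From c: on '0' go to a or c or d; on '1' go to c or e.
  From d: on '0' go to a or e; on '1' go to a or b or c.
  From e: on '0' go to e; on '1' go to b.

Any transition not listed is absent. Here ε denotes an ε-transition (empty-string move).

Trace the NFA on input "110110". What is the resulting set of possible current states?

{y, a, c, d, e}

Start in {y}.
Read '1': y→{d, e}; now {d, e}.
Read '1': d→{a, b, c}, e→{b}; now {a, b, c}.
Read '0': a→{y, c, d}, b→∅, c→{a, c, d}; now {y, a, c, d}.
Read '1': y→{d, e}, a→{y, z, b}, c→{c, e}, d→{a, b, c}; now {y, z, a, b, c, d, e}.
Read '1': y→{d, e}, z→{c, d, e}, a→{y, z, b}, b→{z, a, b}, c→{c, e}, d→{a, b, c}, e→{b}; now {y, z, a, b, c, d, e}.
Read '0': y→∅, z→∅, a→{y, c, d}, b→∅, c→{a, c, d}, d→{a, e}, e→{e}; now {y, a, c, d, e}.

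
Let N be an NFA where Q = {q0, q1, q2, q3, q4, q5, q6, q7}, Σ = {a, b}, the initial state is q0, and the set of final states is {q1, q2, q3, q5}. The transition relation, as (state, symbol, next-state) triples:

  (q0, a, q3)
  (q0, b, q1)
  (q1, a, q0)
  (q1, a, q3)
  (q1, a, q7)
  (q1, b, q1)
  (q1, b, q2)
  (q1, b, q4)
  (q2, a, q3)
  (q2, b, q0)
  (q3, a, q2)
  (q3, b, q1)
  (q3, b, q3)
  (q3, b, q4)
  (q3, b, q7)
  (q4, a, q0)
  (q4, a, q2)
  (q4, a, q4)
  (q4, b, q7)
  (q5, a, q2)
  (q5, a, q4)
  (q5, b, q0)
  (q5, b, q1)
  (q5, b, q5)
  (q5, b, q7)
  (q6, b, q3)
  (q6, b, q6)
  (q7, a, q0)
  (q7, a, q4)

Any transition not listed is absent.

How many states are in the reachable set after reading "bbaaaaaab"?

5

Start in {q0}.
Read 'b': {q0} → {q1}.
Read 'b': {q1} → {q1, q2, q4}.
Read 'a': {q1, q2, q4} → {q0, q2, q3, q4, q7}.
Read 'a': {q0, q2, q3, q4, q7} → {q0, q2, q3, q4}.
Read 'a': {q0, q2, q3, q4} → {q0, q2, q3, q4}.
Read 'a': {q0, q2, q3, q4} → {q0, q2, q3, q4}.
Read 'a': {q0, q2, q3, q4} → {q0, q2, q3, q4}.
Read 'a': {q0, q2, q3, q4} → {q0, q2, q3, q4}.
Read 'b': {q0, q2, q3, q4} → {q0, q1, q3, q4, q7}.
That set has 5 states.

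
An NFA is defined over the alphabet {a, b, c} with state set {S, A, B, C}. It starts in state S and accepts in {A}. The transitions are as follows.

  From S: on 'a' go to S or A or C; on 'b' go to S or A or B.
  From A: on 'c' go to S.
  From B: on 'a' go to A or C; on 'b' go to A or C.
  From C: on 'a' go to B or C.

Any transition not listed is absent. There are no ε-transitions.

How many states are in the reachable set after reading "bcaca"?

3

Start in {S}.
Read 'b': S→{S, A, B}; now {S, A, B}.
Read 'c': S→∅, A→{S}, B→∅; now {S}.
Read 'a': S→{S, A, C}; now {S, A, C}.
Read 'c': S→∅, A→{S}, C→∅; now {S}.
Read 'a': S→{S, A, C}; now {S, A, C}.
That set has 3 states.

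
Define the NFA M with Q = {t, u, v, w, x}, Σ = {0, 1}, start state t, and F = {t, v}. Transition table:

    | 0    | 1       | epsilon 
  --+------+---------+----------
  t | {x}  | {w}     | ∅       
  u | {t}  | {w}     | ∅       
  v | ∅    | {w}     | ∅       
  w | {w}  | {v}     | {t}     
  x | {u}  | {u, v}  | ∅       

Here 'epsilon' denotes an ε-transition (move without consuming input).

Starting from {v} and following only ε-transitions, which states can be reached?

Begin with {v}.
No ε-moves leave this set, so the closure equals the set itself.

{v}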